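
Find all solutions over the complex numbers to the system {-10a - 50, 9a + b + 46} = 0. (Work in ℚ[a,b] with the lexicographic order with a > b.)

Compute a lex Gröbner basis by Buchberger's algorithm.
f_1 = -10a - 50, LT = a.
f_2 = 9a + b + 46, LT = a.

S(f_1,f_2): lcm = a. S = -1/9b - 1/9.
  leading term b: no divisor's leading term divides it; move -1/9b to the remainder.
  leading term 1: no divisor's leading term divides it; move -1/9 to the remainder.
  remainder -1/9b - 1/9 ≠ 0; add h_3 = -1/9b - 1/9 to the basis.

S(f_1,h_3): leading monomials are coprime, so the S-polynomial reduces to 0 (Buchberger's first criterion).
S(f_2,h_3): leading monomials are coprime, so the S-polynomial reduces to 0 (Buchberger's first criterion).
Every S-polynomial of the final basis reduces to 0, so we have a Gröbner basis.
Inter-reduce: drop elements whose leading term is divisible by another's, tail-reduce, and make monic.
Reduced Gröbner basis: {a + 5, b + 1}.

Since the basis is lex-ordered, b + 1 is univariate in b. Its roots are {-1}. Back-substituting each root into the other basis elements fixes the other coordinates.
  b = -1: the earlier basis element becomes a + 5 = 0, giving a = -5 — point (-5, -1).
Each listed point satisfies every original equation (direct substitution).
Zero-dimensionality of the ideal guarantees finitely many solutions over ℂ.

{(-5, -1)}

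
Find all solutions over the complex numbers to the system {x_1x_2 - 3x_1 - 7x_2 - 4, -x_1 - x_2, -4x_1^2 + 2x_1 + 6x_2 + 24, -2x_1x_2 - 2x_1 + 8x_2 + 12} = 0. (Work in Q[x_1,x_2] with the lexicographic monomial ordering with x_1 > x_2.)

{(2, -2)}

Compute a lex Gröbner basis by Buchberger's algorithm.
f_1 = x_1x_2 - 3x_1 - 7x_2 - 4, LT = x_1x_2.
f_2 = -x_1 - x_2, LT = x_1.
f_3 = -4x_1^2 + 2x_1 + 6x_2 + 24, LT = x_1^2.
f_4 = -2x_1x_2 - 2x_1 + 8x_2 + 12, LT = x_1x_2.

S(f_1,f_2): lcm = x_1x_2. S = -3x_1 - x_2^2 - 7x_2 - 4.
  leading term x_1: subtract (3)·f_2 from -3x_1 - x_2^2 - 7x_2 - 4 → -x_2^2 - 4x_2 - 4
  leading term x_2^2: no divisor's leading term divides it; move -x_2^2 to the remainder.
  leading term x_2: no divisor's leading term divides it; move -4x_2 to the remainder.
  leading term 1: no divisor's leading term divides it; move -4 to the remainder.
  remainder -x_2^2 - 4x_2 - 4 ≠ 0; add h_5 = -x_2^2 - 4x_2 - 4 to the basis.

S(f_1,f_3): lcm = x_1^2x_2. S = -3x_1^2 - 13/2x_1x_2 - 4x_1 + 3/2x_2^2 + 6x_2.
  leading term x_1^2: subtract (3x_1)·f_2 from -3x_1^2 - 13/2x_1x_2 - 4x_1 + 3/2x_2^2 + 6x_2 → -7/2x_1x_2 - 4x_1 + 3/2x_2^2 + 6x_2
  leading term x_1x_2: subtract (-7/2)·f_1 from -7/2x_1x_2 - 4x_1 + 3/2x_2^2 + 6x_2 → -29/2x_1 + 3/2x_2^2 - 37/2x_2 - 14
  leading term x_1: subtract (29/2)·f_2 from -29/2x_1 + 3/2x_2^2 - 37/2x_2 - 14 → 3/2x_2^2 - 4x_2 - 14
  leading term x_2^2: subtract (-3/2)·h_5 from 3/2x_2^2 - 4x_2 - 14 → -10x_2 - 20
  leading term x_2: no divisor's leading term divides it; move -10x_2 to the remainder.
  leading term 1: no divisor's leading term divides it; move -20 to the remainder.
  remainder -10x_2 - 20 ≠ 0; add h_6 = -10x_2 - 20 to the basis.

The other S-polynomials (S(f_1,f_4), S(f_2,f_3), S(f_2,f_4), S(f_3,f_4), S(f_1,h_5), S(f_2,h_5), S(f_3,h_5), S(f_4,h_5), S(f_1,h_6), S(f_2,h_6), S(f_3,h_6), S(f_4,h_6), S(h_5,h_6)) all reduce to 0 modulo the current basis, so we have a Gröbner basis.
Inter-reduce: drop elements whose leading term is divisible by another's, tail-reduce, and make monic.
Reduced Gröbner basis: {x_1 - 2, x_2 + 2}.

A lex Gröbner basis eliminates variables successively. Here x_2 + 2 depends only on x_2, with roots {-2}; lifting each root through the earlier basis elements recovers the full solutions.
  x_2 = -2: the earlier basis element becomes x_1 - 2 = 0, giving x_1 = 2 — point (2, -2).
Check: every point annihilates each of the original generators.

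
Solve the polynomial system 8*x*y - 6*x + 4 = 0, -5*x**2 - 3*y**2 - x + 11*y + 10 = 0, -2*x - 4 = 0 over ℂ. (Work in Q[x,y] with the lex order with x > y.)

{(-2, 1)}

Compute a lex Gröbner basis by Buchberger's algorithm.
f_1 = 8*x*y - 6*x + 4, LT = x*y.
f_2 = -5*x**2 - x - 3*y**2 + 11*y + 10, LT = x**2.
f_3 = -2*x - 4, LT = x.

S(f_1,f_2): lcm = x**2*y. S = -3/4*x**2 - 1/5*x*y + 1/2*x - 3/5*y**3 + 11/5*y**2 + 2*y.
  leading term x**2: subtract (3/20)·f_2 from -3/4*x**2 - 1/5*x*y + 1/2*x - 3/5*y**3 + 11/5*y**2 + 2*y → -1/5*x*y + 13/20*x - 3/5*y**3 + 53/20*y**2 + 7/20*y - 3/2
  leading term x*y: subtract (-1/40)·f_1 from -1/5*x*y + 13/20*x - 3/5*y**3 + 53/20*y**2 + 7/20*y - 3/2 → 1/2*x - 3/5*y**3 + 53/20*y**2 + 7/20*y - 7/5
  leading term x: subtract (-1/4)·f_3 from 1/2*x - 3/5*y**3 + 53/20*y**2 + 7/20*y - 7/5 → -3/5*y**3 + 53/20*y**2 + 7/20*y - 12/5
  leading term y**3: no divisor's leading term divides it; move -3/5*y**3 to the remainder.
  leading term y**2: no divisor's leading term divides it; move 53/20*y**2 to the remainder.
  leading term y: no divisor's leading term divides it; move 7/20*y to the remainder.
  leading term 1: no divisor's leading term divides it; move -12/5 to the remainder.
  remainder -3/5*y**3 + 53/20*y**2 + 7/20*y - 12/5 ≠ 0; add h_4 = -3/5*y**3 + 53/20*y**2 + 7/20*y - 12/5 to the basis.

S(f_1,f_3): lcm = x*y. S = -3/4*x - 2*y + 1/2.
  leading term x: subtract (3/8)·f_3 from -3/4*x - 2*y + 1/2 → -2*y + 2
  leading term y: no divisor's leading term divides it; move -2*y to the remainder.
  leading term 1: no divisor's leading term divides it; move 2 to the remainder.
  remainder -2*y + 2 ≠ 0; add h_5 = -2*y + 2 to the basis.

The other S-polynomials (S(f_2,f_3), S(f_1,h_4), S(f_2,h_4), S(f_3,h_4), S(f_1,h_5), S(f_2,h_5), S(f_3,h_5), S(h_4,h_5)) all reduce to 0 modulo the current basis, so we have a Gröbner basis.
Inter-reduce: drop elements whose leading term is divisible by another's, tail-reduce, and make monic.
Reduced Gröbner basis: {x + 2, y - 1}.

From the last basis element, y - 1 = 0, so y takes values in {1}. Each choice, substituted upward through the basis, yields the corresponding point(s) of the solution set.
  y = 1: the earlier basis element becomes x + 2 = 0, giving x = -2 — point (-2, 1).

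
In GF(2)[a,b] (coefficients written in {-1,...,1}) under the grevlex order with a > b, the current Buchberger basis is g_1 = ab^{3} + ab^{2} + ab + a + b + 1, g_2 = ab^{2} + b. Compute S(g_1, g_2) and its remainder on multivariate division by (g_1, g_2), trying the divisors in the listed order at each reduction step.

S(g_1, g_2) = ab^{2} + ab + b^{2} + a + b + 1; remainder on division = ab + b^{2} + a + 1.

lcm(LM(g_1), LM(g_2)) = ab^{3}.
S = (lcm/LT(g_1))·g_1 − (lcm/LT(g_2))·g_2 = ab^{2} + ab + b^{2} + a + b + 1.
Reduce S modulo (g_1, g_2) in that order:
  leading term ab^{2}: subtract (1)·g_2 from ab^{2} + ab + b^{2} + a + b + 1 → ab + b^{2} + a + 1
  leading term ab: no divisor's leading term divides it; move ab to the remainder.
  leading term b^{2}: no divisor's leading term divides it; move b^{2} to the remainder.
  leading term a: no divisor's leading term divides it; move a to the remainder.
  leading term 1: no divisor's leading term divides it; move 1 to the remainder.
The remainder ab + b^{2} + a + 1 is nonzero, so it would be added as the next basis element.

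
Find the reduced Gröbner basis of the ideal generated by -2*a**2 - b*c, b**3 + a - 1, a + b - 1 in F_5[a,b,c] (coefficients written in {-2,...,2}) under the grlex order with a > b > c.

G = {c**2 + 2*c, a + c, b - c - 1}

f_1 = -2*a**2 - b*c, LT = a**2.
f_2 = b**3 + a - 1, LT = b**3.
f_3 = a + b - 1, LT = a.

S(f_1,f_3): lcm = a**2. S = -a*b - 2*b*c + a.
  leading term a*b: subtract (-b)·f_3 from -a*b - 2*b*c + a → b**2 - 2*b*c + a - b
  leading term b**2: no divisor's leading term divides it; move b**2 to the remainder.
  leading term b*c: no divisor's leading term divides it; move -2*b*c to the remainder.
  leading term a: subtract (1)·f_3 from a - b → -2*b + 1
  leading term b: no divisor's leading term divides it; move -2*b to the remainder.
  leading term 1: no divisor's leading term divides it; move 1 to the remainder.
  remainder b**2 - 2*b*c - 2*b + 1 ≠ 0; add g_4 = b**2 - 2*b*c - 2*b + 1 to the basis.

S(f_2,g_4): lcm = b**3. S = 2*b**2*c + 2*b**2 + a - b - 1.
  leading term b**2*c: subtract (2*c)·g_4 from 2*b**2*c + 2*b**2 + a - b - 1 → -b*c**2 + 2*b**2 - b*c + a - b - 2*c - 1
  leading term b*c**2: no divisor's leading term divides it; move -b*c**2 to the remainder.
  leading term b**2: subtract (2)·g_4 from 2*b**2 - b*c + a - b - 2*c - 1 → -2*b*c + a - 2*b - 2*c + 2
  leading term b*c: no divisor's leading term divides it; move -2*b*c to the remainder.
  leading term a: subtract (1)·f_3 from a - 2*b - 2*c + 2 → 2*b - 2*c - 2
  leading term b: no divisor's leading term divides it; move 2*b to the remainder.
  leading term c: no divisor's leading term divides it; move -2*c to the remainder.
  leading term 1: no divisor's leading term divides it; move -2 to the remainder.
  remainder -b*c**2 - 2*b*c + 2*b - 2*c - 2 ≠ 0; add g_5 = -b*c**2 - 2*b*c + 2*b - 2*c - 2 to the basis.

S(f_2,g_5): lcm = b**3*c**2. S = -2*b**3*c + a*c**2 + 2*b**3 - 2*b**2*c - 2*b**2 - c**2.
  leading term b**3*c: subtract (-2*c)·f_2 from -2*b**3*c + a*c**2 + 2*b**3 - 2*b**2*c - 2*b**2 - c**2 → a*c**2 + 2*b**3 - 2*b**2*c + 2*a*c - 2*b**2 - c**2 - 2*c
  leading term a*c**2: subtract (c**2)·f_3 from a*c**2 + 2*b**3 - 2*b**2*c + 2*a*c - 2*b**2 - c**2 - 2*c → 2*b**3 - 2*b**2*c - b*c**2 + 2*a*c - 2*b**2 - 2*c
  leading term b**3: subtract (2)·f_2 from 2*b**3 - 2*b**2*c - b*c**2 + 2*a*c - 2*b**2 - 2*c → -2*b**2*c - b*c**2 + 2*a*c - 2*b**2 - 2*a - 2*c + 2
  leading term b**2*c: subtract (-2*c)·g_4 from -2*b**2*c - b*c**2 + 2*a*c - 2*b**2 - 2*a - 2*c + 2 → 2*a*c - 2*b**2 + b*c - 2*a + 2
  leading term a*c: subtract (2*c)·f_3 from 2*a*c - 2*b**2 + b*c - 2*a + 2 → -2*b**2 - b*c - 2*a + 2*c + 2
  leading term b**2: subtract (-2)·g_4 from -2*b**2 - b*c - 2*a + 2*c + 2 → -2*a + b + 2*c - 1
  leading term a: subtract (-2)·f_3 from -2*a + b + 2*c - 1 → -2*b + 2*c + 2
  leading term b: no divisor's leading term divides it; move -2*b to the remainder.
  leading term c: no divisor's leading term divides it; move 2*c to the remainder.
  leading term 1: no divisor's leading term divides it; move 2 to the remainder.
  remainder -2*b + 2*c + 2 ≠ 0; add g_6 = -2*b + 2*c + 2 to the basis.

S(g_4,g_5): lcm = b**2*c**2. S = -2*b*c**3 - 2*b**2*c - 2*b*c**2 + 2*b**2 - 2*b*c + c**2 - 2*b.
  leading term b*c**3: subtract (2*c)·g_5 from -2*b*c**3 - 2*b**2*c - 2*b*c**2 + 2*b**2 - 2*b*c + c**2 - 2*b → -2*b**2*c + 2*b*c**2 + 2*b**2 - b*c - 2*b - c
  leading term b**2*c: subtract (-2*c)·g_4 from -2*b**2*c + 2*b*c**2 + 2*b**2 - b*c - 2*b - c → -2*b*c**2 + 2*b**2 - 2*b + c
  leading term b*c**2: subtract (2)·g_5 from -2*b*c**2 + 2*b**2 - 2*b + c → 2*b**2 - b*c - b - 1
  leading term b**2: subtract (2)·g_4 from 2*b**2 - b*c - b - 1 → -2*b*c - 2*b + 2
  leading term b*c: subtract (c)·g_6 from -2*b*c - 2*b + 2 → -2*c**2 - 2*b - 2*c + 2
  leading term c**2: no divisor's leading term divides it; move -2*c**2 to the remainder.
  leading term b: subtract (1)·g_6 from -2*b - 2*c + 2 → c
  leading term c: no divisor's leading term divides it; move c to the remainder.
  remainder -2*c**2 + c ≠ 0; add g_7 = -2*c**2 + c to the basis.

The other S-polynomials (S(f_1,f_2), S(f_2,f_3), S(f_1,g_4), S(f_3,g_4), S(f_1,g_5), S(f_3,g_5), S(f_1,g_6), S(f_2,g_6), S(f_3,g_6), S(g_4,g_6), S(g_5,g_6), S(f_1,g_7), S(f_2,g_7), S(f_3,g_7), S(g_4,g_7), S(g_5,g_7), S(g_6,g_7)) all reduce to 0 modulo the current basis, so we have a Gröbner basis.
Inter-reduce: drop elements whose leading term is divisible by another's, tail-reduce, and make monic.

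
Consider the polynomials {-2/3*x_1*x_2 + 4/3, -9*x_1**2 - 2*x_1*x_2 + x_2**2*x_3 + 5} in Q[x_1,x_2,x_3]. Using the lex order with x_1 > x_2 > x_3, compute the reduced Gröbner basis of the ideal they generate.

G = {x_1 - 1/18*x_2**3*x_3 - 1/18*x_2, x_2**4*x_3 + x_2**2 - 36}

f_1 = -2/3*x_1*x_2 + 4/3, LT = x_1*x_2.
f_2 = -9*x_1**2 - 2*x_1*x_2 + x_2**2*x_3 + 5, LT = x_1**2.

S(f_1,f_2): lcm = x_1**2*x_2. S = -2/9*x_1*x_2**2 - 2*x_1 + 1/9*x_2**3*x_3 + 5/9*x_2.
  leading term x_1*x_2**2: subtract (1/3*x_2)·f_1 from -2/9*x_1*x_2**2 - 2*x_1 + 1/9*x_2**3*x_3 + 5/9*x_2 → -2*x_1 + 1/9*x_2**3*x_3 + 1/9*x_2
  leading term x_1: no divisor's leading term divides it; move -2*x_1 to the remainder.
  leading term x_2**3*x_3: no divisor's leading term divides it; move 1/9*x_2**3*x_3 to the remainder.
  leading term x_2: no divisor's leading term divides it; move 1/9*x_2 to the remainder.
  remainder -2*x_1 + 1/9*x_2**3*x_3 + 1/9*x_2 ≠ 0; add g_3 = -2*x_1 + 1/9*x_2**3*x_3 + 1/9*x_2 to the basis.

S(f_1,g_3): lcm = x_1*x_2. S = 1/18*x_2**4*x_3 + 1/18*x_2**2 - 2.
  leading term x_2**4*x_3: no divisor's leading term divides it; move 1/18*x_2**4*x_3 to the remainder.
  leading term x_2**2: no divisor's leading term divides it; move 1/18*x_2**2 to the remainder.
  leading term 1: no divisor's leading term divides it; move -2 to the remainder.
  remainder 1/18*x_2**4*x_3 + 1/18*x_2**2 - 2 ≠ 0; add g_4 = 1/18*x_2**4*x_3 + 1/18*x_2**2 - 2 to the basis.

The other S-polynomials (S(f_2,g_3), S(f_1,g_4), S(f_2,g_4), S(g_3,g_4)) all reduce to 0 modulo the current basis, so we have a Gröbner basis.
Inter-reduce: drop elements whose leading term is divisible by another's, tail-reduce, and make monic.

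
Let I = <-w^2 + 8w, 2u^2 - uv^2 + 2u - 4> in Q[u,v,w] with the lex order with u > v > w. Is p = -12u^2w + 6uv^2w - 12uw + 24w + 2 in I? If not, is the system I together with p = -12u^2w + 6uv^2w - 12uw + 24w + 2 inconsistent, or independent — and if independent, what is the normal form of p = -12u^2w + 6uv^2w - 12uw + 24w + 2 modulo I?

First compute the reduced Gröbner basis of I by Buchberger's algorithm.
f_1 = -w^2 + 8w, LT = w^2.
f_2 = 2u^2 - uv^2 + 2u - 4, LT = u^2.

The S-polynomials (S(f_1,f_2)) all reduce to 0 modulo the current basis, so we have a Gröbner basis.
Inter-reduce: drop elements whose leading term is divisible by another's, tail-reduce, and make monic.
Reduced Gröbner basis: {u^2 - 1/2uv^2 + u - 2, w^2 - 8w}.
Label its elements g_1 = u^2 - 1/2uv^2 + u - 2, g_2 = w^2 - 8w.

Reduce p = -12u^2w + 6uv^2w - 12uw + 24w + 2 modulo G:
  leading term u^2w: subtract (-12w)·g_1 from -12u^2w + 6uv^2w - 12uw + 24w + 2 → 2
  leading term 1: no divisor's leading term divides it; move 2 to the remainder.
  normal form = 2.
The normal form is nonzero, so p ∉ I. Since p minus its normal form lies in I, I + (p) = I + (r) where r = 2; decide whether this ideal is the whole ring.
Here r = 2 is a nonzero constant, hence a unit: 1 ∈ I + (p), the Gröbner basis of I + (p) is {1}, and the enlarged system has no common solution — adjoining p is inconsistent.

Adjoining -12u^2w + 6uv^2w - 12uw + 24w + 2 makes the ideal the whole ring: the system is inconsistent.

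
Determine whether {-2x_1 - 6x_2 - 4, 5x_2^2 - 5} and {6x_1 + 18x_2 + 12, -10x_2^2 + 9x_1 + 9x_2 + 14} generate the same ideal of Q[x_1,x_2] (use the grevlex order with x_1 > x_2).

Since reduced Gröbner bases are canonical representatives of ideals under a given ordering, it suffices to compute and compare them.
Buchberger on the first generating set:
f_1 = -2x_1 - 6x_2 - 4, LT = x_1.
f_2 = 5x_2^2 - 5, LT = x_2^2.

The S-polynomials (S(f_1,f_2)) all reduce to 0 modulo the current basis, so we have a Gröbner basis.
Inter-reduce: drop elements whose leading term is divisible by another's, tail-reduce, and make monic.
Reduced Gröbner basis: {x_2^2 - 1, x_1 + 3x_2 + 2}.

Buchberger on the second generating set:
h_1 = 6x_1 + 18x_2 + 12, LT = x_1.
h_2 = -10x_2^2 + 9x_1 + 9x_2 + 14, LT = x_2^2.

The S-polynomials (S(h_1,h_2)) all reduce to 0 modulo the current basis, so we have a Gröbner basis.
Inter-reduce: drop elements whose leading term is divisible by another's, tail-reduce, and make monic.
Reduced Gröbner basis: {x_2^2 + 9/5x_2 + 2/5, x_1 + 3x_2 + 2}.

The bases are distinct; the ideals are different.

No, the ideals differ.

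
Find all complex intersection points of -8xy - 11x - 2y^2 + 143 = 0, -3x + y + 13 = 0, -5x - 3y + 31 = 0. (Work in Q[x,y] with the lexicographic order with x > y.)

{(5, 2)}

Compute a lex Gröbner basis by Buchberger's algorithm.
f_1 = -8xy - 11x - 2y^2 + 143, LT = xy.
f_2 = -3x + y + 13, LT = x.
f_3 = -5x - 3y + 31, LT = x.

S(f_1,f_2): lcm = xy. S = 11/8x + 7/12y^2 + 13/3y - 143/8.
  leading term x: subtract (-11/24)·f_2 from 11/8x + 7/12y^2 + 13/3y - 143/8 → 7/12y^2 + 115/24y - 143/12
  leading term y^2: no divisor's leading term divides it; move 7/12y^2 to the remainder.
  leading term y: no divisor's leading term divides it; move 115/24y to the remainder.
  leading term 1: no divisor's leading term divides it; move -143/12 to the remainder.
  remainder 7/12y^2 + 115/24y - 143/12 ≠ 0; add h_4 = 7/12y^2 + 115/24y - 143/12 to the basis.

S(f_1,f_3): lcm = xy. S = 11/8x - 7/20y^2 + 31/5y - 143/8.
  leading term x: subtract (-11/24)·f_2 from 11/8x - 7/20y^2 + 31/5y - 143/8 → -7/20y^2 + 799/120y - 143/12
  leading term y^2: subtract (-3/5)·h_4 from -7/20y^2 + 799/120y - 143/12 → 143/15y - 286/15
  leading term y: no divisor's leading term divides it; move 143/15y to the remainder.
  leading term 1: no divisor's leading term divides it; move -286/15 to the remainder.
  remainder 143/15y - 286/15 ≠ 0; add h_5 = 143/15y - 286/15 to the basis.

S(f_2,f_3): lcm = x. S = -14/15y + 28/15.
  leading term y: subtract (-14/143)·h_5 from -14/15y + 28/15 → 0
  remainder 0.

S(f_1,h_4): lcm = xy^2. S = -383/56xy + 143/7x + 1/4y^3 - 143/8y.
  leading term xy: subtract (383/448)·f_1 from -383/56xy + 143/7x + 1/4y^3 - 143/8y → 13365/448x + 1/4y^3 + 383/224y^2 - 143/8y - 54769/448
  leading term x: subtract (-4455/448)·f_2 from 13365/448x + 1/4y^3 + 383/224y^2 - 143/8y - 54769/448 → 1/4y^3 + 383/224y^2 - 3553/448y + 1573/224
  leading term y^3: subtract (3/7y)·h_4 from 1/4y^3 + 383/224y^2 - 3553/448y + 1573/224 → -11/32y^2 - 1265/448y + 1573/224
  leading term y^2: subtract (-33/56)·h_4 from -11/32y^2 - 1265/448y + 1573/224 → 0
  remainder 0.

S(f_2,h_4): leading monomials are coprime, so the S-polynomial reduces to 0 (Buchberger's first criterion).
S(f_3,h_4): leading monomials are coprime, so the S-polynomial reduces to 0 (Buchberger's first criterion).
S(f_1,h_5): lcm = xy. S = 27/8x + 1/4y^2 - 143/8.
  leading term x: subtract (-9/8)·f_2 from 27/8x + 1/4y^2 - 143/8 → 1/4y^2 + 9/8y - 13/4
  leading term y^2: subtract (3/7)·h_4 from 1/4y^2 + 9/8y - 13/4 → -13/14y + 13/7
  leading term y: subtract (-15/154)·h_5 from -13/14y + 13/7 → 0
  remainder 0.

S(f_2,h_5): leading monomials are coprime, so the S-polynomial reduces to 0 (Buchberger's first criterion).
S(f_3,h_5): leading monomials are coprime, so the S-polynomial reduces to 0 (Buchberger's first criterion).
S(h_4,h_5): lcm = y^2. S = 143/14y - 143/7.
  leading term y: subtract (15/14)·h_5 from 143/14y - 143/7 → 0
  remainder 0.

Every S-polynomial of the final basis reduces to 0, so we have a Gröbner basis.
Inter-reduce: drop elements whose leading term is divisible by another's, tail-reduce, and make monic.
Reduced Gröbner basis: {x - 5, y - 2}.

From the last basis element, y - 2 = 0, so y takes values in {2}. Each choice, substituted upward through the basis, yields the corresponding point(s) of the solution set.
  y = 2: the earlier basis element becomes x - 5 = 0, giving x = 5 — point (5, 2).
Substituting each solution back into the original system confirms all equations vanish.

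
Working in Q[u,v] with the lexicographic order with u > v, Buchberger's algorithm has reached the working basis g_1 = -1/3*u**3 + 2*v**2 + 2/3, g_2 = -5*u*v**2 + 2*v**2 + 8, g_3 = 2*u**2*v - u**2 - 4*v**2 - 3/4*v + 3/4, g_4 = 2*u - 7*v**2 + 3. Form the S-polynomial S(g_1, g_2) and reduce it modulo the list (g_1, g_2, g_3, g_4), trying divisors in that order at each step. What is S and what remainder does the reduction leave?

S(g_1, g_2) = 2/5*u**2*v**2 + 8/5*u**2 - 6*v**4 - 2*v**2; remainder on division = -6*v**4 - 732/125*v**2 + 1482/125.

lcm(LM(g_1), LM(g_2)) = u**3*v**2.
S = (lcm/LT(g_1))·g_1 − (lcm/LT(g_2))·g_2 = 2/5*u**2*v**2 + 8/5*u**2 - 6*v**4 - 2*v**2.
Reduce S modulo (g_1, g_2, g_3, g_4) in that order:
  leading term u**2*v**2: subtract (-2/25*u)·g_2 from 2/5*u**2*v**2 + 8/5*u**2 - 6*v**4 - 2*v**2 → 8/5*u**2 + 4/25*u*v**2 + 16/25*u - 6*v**4 - 2*v**2
  leading term u**2: subtract (4/5*u)·g_4 from 8/5*u**2 + 4/25*u*v**2 + 16/25*u - 6*v**4 - 2*v**2 → 144/25*u*v**2 - 44/25*u - 6*v**4 - 2*v**2
  leading term u*v**2: subtract (-144/125)·g_2 from 144/25*u*v**2 - 44/25*u - 6*v**4 - 2*v**2 → -44/25*u - 6*v**4 + 38/125*v**2 + 1152/125
  leading term u: subtract (-22/25)·g_4 from -44/25*u - 6*v**4 + 38/125*v**2 + 1152/125 → -6*v**4 - 732/125*v**2 + 1482/125
  leading term v**4: no divisor's leading term divides it; move -6*v**4 to the remainder.
  leading term v**2: no divisor's leading term divides it; move -732/125*v**2 to the remainder.
  leading term 1: no divisor's leading term divides it; move 1482/125 to the remainder.
The remainder -6*v**4 - 732/125*v**2 + 1482/125 is nonzero, so it would be added as the next basis element.
This is the inner loop of Buchberger's algorithm — each nonzero remainder becomes a new basis element.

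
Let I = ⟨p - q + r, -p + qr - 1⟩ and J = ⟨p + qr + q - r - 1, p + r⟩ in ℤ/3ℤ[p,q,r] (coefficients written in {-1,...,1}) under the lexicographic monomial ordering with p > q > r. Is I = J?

No, the ideals differ.

Two ideals are equal iff their reduced Gröbner bases coincide (the reduced basis is unique for a fixed ordering).
Buchberger on the first generating set:
f_1 = p - q + r, LT = p.
f_2 = -p + qr - 1, LT = p.

S(f_1,f_2): lcm = p. S = qr - q + r - 1.
  leading term qr: no divisor's leading term divides it; move qr to the remainder.
  leading term q: no divisor's leading term divides it; move -q to the remainder.
  leading term r: no divisor's leading term divides it; move r to the remainder.
  leading term 1: no divisor's leading term divides it; move -1 to the remainder.
  remainder qr - q + r - 1 ≠ 0; add g_3 = qr - q + r - 1 to the basis.

The other S-polynomials (S(f_1,g_3), S(f_2,g_3)) all reduce to 0 modulo the current basis, so we have a Gröbner basis.
Inter-reduce: drop elements whose leading term is divisible by another's, tail-reduce, and make monic.
Reduced Gröbner basis: {p - q + r, qr - q + r - 1}.

Buchberger on the second generating set:
h_1 = p + qr + q - r - 1, LT = p.
h_2 = p + r, LT = p.

S(h_1,h_2): lcm = p. S = qr + q + r - 1.
  leading term qr: no divisor's leading term divides it; move qr to the remainder.
  leading term q: no divisor's leading term divides it; move q to the remainder.
  leading term r: no divisor's leading term divides it; move r to the remainder.
  leading term 1: no divisor's leading term divides it; move -1 to the remainder.
  remainder qr + q + r - 1 ≠ 0; add k_3 = qr + q + r - 1 to the basis.

The other S-polynomials (S(h_1,k_3), S(h_2,k_3)) all reduce to 0 modulo the current basis, so we have a Gröbner basis.
Inter-reduce: drop elements whose leading term is divisible by another's, tail-reduce, and make monic.
Reduced Gröbner basis: {p + r, qr + q + r - 1}.

The bases are distinct; the ideals are different.
The same test decides containment: I ⊆ J iff every generator of I reduces to 0 modulo a Gröbner basis of J.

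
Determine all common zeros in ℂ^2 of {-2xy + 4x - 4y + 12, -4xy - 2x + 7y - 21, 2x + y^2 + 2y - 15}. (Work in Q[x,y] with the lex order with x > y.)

Compute a lex Gröbner basis by Buchberger's algorithm.
f_1 = -2xy + 4x - 4y + 12, LT = xy.
f_2 = -4xy - 2x + 7y - 21, LT = xy.
f_3 = 2x + y^2 + 2y - 15, LT = x.

S(f_1,f_2): lcm = xy. S = -5/2x + 15/4y - 45/4.
  leading term x: subtract (-5/4)·f_3 from -5/2x + 15/4y - 45/4 → 5/4y^2 + 25/4y - 30
  leading term y^2: no divisor's leading term divides it; move 5/4y^2 to the remainder.
  leading term y: no divisor's leading term divides it; move 25/4y to the remainder.
  leading term 1: no divisor's leading term divides it; move -30 to the remainder.
  remainder 5/4y^2 + 25/4y - 30 ≠ 0; add h_4 = 5/4y^2 + 25/4y - 30 to the basis.

S(f_1,f_3): lcm = xy. S = -2x - 1/2y^3 - y^2 + 19/2y - 6.
  leading term x: subtract (-1)·f_3 from -2x - 1/2y^3 - y^2 + 19/2y - 6 → -1/2y^3 + 23/2y - 21
  leading term y^3: subtract (-2/5y)·h_4 from -1/2y^3 + 23/2y - 21 → 5/2y^2 - 1/2y - 21
  leading term y^2: subtract (2)·h_4 from 5/2y^2 - 1/2y - 21 → -13y + 39
  leading term y: no divisor's leading term divides it; move -13y to the remainder.
  leading term 1: no divisor's leading term divides it; move 39 to the remainder.
  remainder -13y + 39 ≠ 0; add h_5 = -13y + 39 to the basis.

The other S-polynomials (S(f_2,f_3), S(f_1,h_4), S(f_2,h_4), S(f_3,h_4), S(f_1,h_5), S(f_2,h_5), S(f_3,h_5), S(h_4,h_5)) all reduce to 0 modulo the current basis, so we have a Gröbner basis.
Inter-reduce: drop elements whose leading term is divisible by another's, tail-reduce, and make monic.
Reduced Gröbner basis: {x, y - 3}.

A lex Gröbner basis eliminates variables successively. Here y - 3 depends only on y, with roots {3}; lifting each root through the earlier basis elements recovers the full solutions.
  y = 3: the earlier basis element becomes x = 0, giving x = 0 — point (0, 3).
Check: every point annihilates each of the original generators.

{(0, 3)}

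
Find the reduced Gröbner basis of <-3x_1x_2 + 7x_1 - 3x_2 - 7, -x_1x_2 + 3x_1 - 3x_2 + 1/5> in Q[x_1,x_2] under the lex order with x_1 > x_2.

f_1 = -3x_1x_2 + 7x_1 - 3x_2 - 7, LT = x_1x_2.
f_2 = -x_1x_2 + 3x_1 - 3x_2 + 1/5, LT = x_1x_2.

S(f_1,f_2): lcm = x_1x_2. S = 2/3x_1 - 2x_2 + 38/15.
  reduce S modulo (f_1, f_2):
  remainder 2/3x_1 - 2x_2 + 38/15 ≠ 0; add g_3 = 2/3x_1 - 2x_2 + 38/15 to the basis.

S(f_1,g_3): lcm = x_1x_2. S = -7/3x_1 + 3x_2^2 - 14/5x_2 + 7/3.
  reduce S modulo (f_1, f_2, g_3):
  remainder 3x_2^2 - 49/5x_2 + 56/5 ≠ 0; add g_4 = 3x_2^2 - 49/5x_2 + 56/5 to the basis.

The other S-polynomials (S(f_2,g_3), S(f_1,g_4), S(f_2,g_4), S(g_3,g_4)) all reduce to 0 modulo the current basis, so we have a Gröbner basis.
Inter-reduce: drop elements whose leading term is divisible by another's, tail-reduce, and make monic.

G = {x_1 - 3x_2 + 19/5, x_2^2 - 49/15x_2 + 56/15}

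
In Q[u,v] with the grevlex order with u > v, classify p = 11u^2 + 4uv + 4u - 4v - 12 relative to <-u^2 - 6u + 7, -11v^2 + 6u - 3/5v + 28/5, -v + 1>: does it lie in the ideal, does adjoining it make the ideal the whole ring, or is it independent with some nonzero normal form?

First compute the reduced Gröbner basis of I by Buchberger's algorithm.
f_1 = -u^2 - 6u + 7, LT = u^2.
f_2 = -11v^2 + 6u - 3/5v + 28/5, LT = v^2.
f_3 = -v + 1, LT = v.

S(f_2,f_3): lcm = v^2. S = -6/11u + 58/55v - 28/55.
  leading term u: no divisor's leading term divides it; move -6/11u to the remainder.
  leading term v: subtract (-58/55)·f_3 from 58/55v - 28/55 → 6/11
  leading term 1: no divisor's leading term divides it; move 6/11 to the remainder.
  remainder -6/11u + 6/11 ≠ 0; add h_4 = -6/11u + 6/11 to the basis.

The other S-polynomials (S(f_1,f_2), S(f_1,f_3), S(f_1,h_4), S(f_2,h_4), S(f_3,h_4)) all reduce to 0 modulo the current basis, so we have a Gröbner basis.
Inter-reduce: drop elements whose leading term is divisible by another's, tail-reduce, and make monic.
Reduced Gröbner basis: {u - 1, v - 1}.
Label its elements g_1 = u - 1, g_2 = v - 1.

Reduce p = 11u^2 + 4uv + 4u - 4v - 12 modulo G:
  leading term u^2: subtract (11u)·g_1 from 11u^2 + 4uv + 4u - 4v - 12 → 4uv + 15u - 4v - 12
  leading term uv: subtract (4v)·g_1 from 4uv + 15u - 4v - 12 → 15u - 12
  leading term u: subtract (15)·g_1 from 15u - 12 → 3
  leading term 1: no divisor's leading term divides it; move 3 to the remainder.
  normal form = 3.
The normal form is nonzero, so p ∉ I. Since p minus its normal form lies in I, I + (p) = I + (r) where r = 3; decide whether this ideal is the whole ring.
Here r = 3 is a nonzero constant, hence a unit: 1 ∈ I + (p), the Gröbner basis of I + (p) is {1}, and the enlarged system has no common solution — adjoining p is inconsistent.

Adjoining 11u^2 + 4uv + 4u - 4v - 12 makes the ideal the whole ring: the system is inconsistent.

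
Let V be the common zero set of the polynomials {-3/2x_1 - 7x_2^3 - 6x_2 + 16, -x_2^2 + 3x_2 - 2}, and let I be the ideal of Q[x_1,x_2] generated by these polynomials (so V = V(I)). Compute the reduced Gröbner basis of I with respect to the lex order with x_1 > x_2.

G = {x_1 + 110/3x_2 - 116/3, x_2^2 - 3x_2 + 2}

f_1 = -3/2x_1 - 7x_2^3 - 6x_2 + 16, LT = x_1.
f_2 = -x_2^2 + 3x_2 - 2, LT = x_2^2.

The S-polynomials (S(f_1,f_2)) all reduce to 0 modulo the current basis, so we have a Gröbner basis.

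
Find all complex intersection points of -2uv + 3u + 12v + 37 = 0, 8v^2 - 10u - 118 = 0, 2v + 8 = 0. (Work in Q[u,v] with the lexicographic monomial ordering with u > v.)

{(1, -4)}

Compute a lex Gröbner basis by Buchberger's algorithm.
f_1 = -2uv + 3u + 12v + 37, LT = uv.
f_2 = -10u + 8v^2 - 118, LT = u.
f_3 = 2v + 8, LT = v.

The S-polynomials (S(f_1,f_2), S(f_1,f_3), S(f_2,f_3)) all reduce to 0 modulo the current basis, so we have a Gröbner basis.
Inter-reduce: drop elements whose leading term is divisible by another's, tail-reduce, and make monic.
Reduced Gröbner basis: {u - 1, v + 4}.

A lex Gröbner basis eliminates variables successively. Here v + 4 depends only on v, with roots {-4}; lifting each root through the earlier basis elements recovers the full solutions.
  v = -4: the earlier basis element becomes u - 1 = 0, giving u = 1 — point (1, -4).
This is the nonlinear analogue of row-reducing a linear system.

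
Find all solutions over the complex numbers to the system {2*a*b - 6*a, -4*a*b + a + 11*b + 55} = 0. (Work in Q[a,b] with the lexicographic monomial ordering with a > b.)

Compute a lex Gröbner basis by Buchberger's algorithm.
f_1 = 2*a*b - 6*a, LT = a*b.
f_2 = -4*a*b + a + 11*b + 55, LT = a*b.

S(f_1,f_2): lcm = a*b. S = -11/4*a + 11/4*b + 55/4.
  reduce S modulo (f_1, f_2):
  remainder -11/4*a + 11/4*b + 55/4 ≠ 0; add h_3 = -11/4*a + 11/4*b + 55/4 to the basis.

S(f_1,h_3): lcm = a*b. S = -3*a + b**2 + 5*b.
  reduce S modulo (f_1, f_2, h_3):
  remainder b**2 + 2*b - 15 ≠ 0; add h_4 = b**2 + 2*b - 15 to the basis.

The other S-polynomials (S(f_2,h_3), S(f_1,h_4), S(f_2,h_4), S(h_3,h_4)) all reduce to 0 modulo the current basis, so we have a Gröbner basis.
Inter-reduce: drop elements whose leading term is divisible by another's, tail-reduce, and make monic.
Reduced Gröbner basis: {a - b - 5, b**2 + 2*b - 15}.

A lex Gröbner basis eliminates variables successively. Here b**2 + 2*b - 15 depends only on b, with roots {-5, 3}; lifting each root through the earlier basis elements recovers the full solutions.
  b = -5: the earlier basis element becomes a = 0, giving a = 0 — point (0, -5).
  b = 3: the earlier basis element becomes a - 8 = 0, giving a = 8 — point (8, 3).
A lex Gröbner basis triangularizes the system, enabling back-substitution.

{(0, -5), (8, 3)}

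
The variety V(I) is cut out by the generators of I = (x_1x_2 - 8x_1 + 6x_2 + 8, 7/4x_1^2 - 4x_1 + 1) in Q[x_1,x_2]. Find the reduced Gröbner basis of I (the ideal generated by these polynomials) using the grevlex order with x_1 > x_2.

The reduced Gröbner basis is the canonical form of the ideal for this ordering.

f_1 = x_1x_2 - 8x_1 + 6x_2 + 8, LT = x_1x_2.
f_2 = 7/4x_1^2 - 4x_1 + 1, LT = x_1^2.

S(f_1,f_2): lcm = x_1^2x_2. S = -8x_1^2 + 58/7x_1x_2 + 8x_1 - 4/7x_2.
  leading term x_1^2: subtract (-32/7)·f_2 from -8x_1^2 + 58/7x_1x_2 + 8x_1 - 4/7x_2 → 58/7x_1x_2 - 72/7x_1 - 4/7x_2 + 32/7
  leading term x_1x_2: subtract (58/7)·f_1 from 58/7x_1x_2 - 72/7x_1 - 4/7x_2 + 32/7 → 56x_1 - 352/7x_2 - 432/7
  leading term x_1: no divisor's leading term divides it; move 56x_1 to the remainder.
  leading term x_2: no divisor's leading term divides it; move -352/7x_2 to the remainder.
  leading term 1: no divisor's leading term divides it; move -432/7 to the remainder.
  remainder 56x_1 - 352/7x_2 - 432/7 ≠ 0; add g_3 = 56x_1 - 352/7x_2 - 432/7 to the basis.

S(f_1,g_3): lcm = x_1x_2. S = 44/49x_2^2 - 8x_1 + 348/49x_2 + 8.
  leading term x_2^2: no divisor's leading term divides it; move 44/49x_2^2 to the remainder.
  leading term x_1: subtract (-1/7)·g_3 from -8x_1 + 348/49x_2 + 8 → -4/49x_2 - 40/49
  leading term x_2: no divisor's leading term divides it; move -4/49x_2 to the remainder.
  leading term 1: no divisor's leading term divides it; move -40/49 to the remainder.
  remainder 44/49x_2^2 - 4/49x_2 - 40/49 ≠ 0; add g_4 = 44/49x_2^2 - 4/49x_2 - 40/49 to the basis.

The other S-polynomials (S(f_2,g_3), S(f_1,g_4), S(f_2,g_4), S(g_3,g_4)) all reduce to 0 modulo the current basis, so we have a Gröbner basis.
Inter-reduce: drop elements whose leading term is divisible by another's, tail-reduce, and make monic.

G = {x_2^2 - 1/11x_2 - 10/11, x_1 - 44/49x_2 - 54/49}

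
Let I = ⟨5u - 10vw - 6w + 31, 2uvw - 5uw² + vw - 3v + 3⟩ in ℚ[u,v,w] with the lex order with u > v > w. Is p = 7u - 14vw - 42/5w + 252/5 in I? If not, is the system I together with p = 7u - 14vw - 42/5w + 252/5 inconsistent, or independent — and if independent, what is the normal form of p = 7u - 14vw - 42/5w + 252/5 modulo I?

Adjoining 7u - 14vw - 42/5w + 252/5 makes the ideal the whole ring: the system is inconsistent.

First compute the reduced Gröbner basis of I by Buchberger's algorithm.
f_1 = 5u - 10vw - 6w + 31, LT = u.
f_2 = 2uvw - 5uw² + vw - 3v + 3, LT = uvw.

S(f_1,f_2): lcm = uvw. S = 5/2uw² - 2v²w² - 6/5vw² + 57/10vw + 3/2v - 3/2.
  leading term uw²: subtract (½w²)·f_1 from 5/2uw² - 2v²w² - 6/5vw² + 57/10vw + 3/2v - 3/2 → -2v²w² + 5vw³ - 6/5vw² + 57/10vw + 3/2v + 3w³ - 31/2w² - 3/2
  leading term v²w²: no divisor's leading term divides it; move -2v²w² to the remainder.
  leading term vw³: no divisor's leading term divides it; move 5vw³ to the remainder.
  leading term vw²: no divisor's leading term divides it; move -6/5vw² to the remainder.
  leading term vw: no divisor's leading term divides it; move 57/10vw to the remainder.
  leading term v: no divisor's leading term divides it; move 3/2v to the remainder.
  leading term w³: no divisor's leading term divides it; move 3w³ to the remainder.
  leading term w²: no divisor's leading term divides it; move -31/2w² to the remainder.
  leading term 1: no divisor's leading term divides it; move -3/2 to the remainder.
  remainder -2v²w² + 5vw³ - 6/5vw² + 57/10vw + 3/2v + 3w³ - 31/2w² - 3/2 ≠ 0; add h_3 = -2v²w² + 5vw³ - 6/5vw² + 57/10vw + 3/2v + 3w³ - 31/2w² - 3/2 to the basis.

S(f_1,h_3): leading monomials are coprime, so the S-polynomial reduces to 0 (Buchberger's first criterion).
S(f_2,h_3): lcm = uv²w². S = -⅗uvw² + 57/20uvw + ¾uv + 3/2uw³ - 31/4uw² - ¾u + ½v²w² - 3/2v²w + 3/2vw.
  leading term uvw²: subtract (-3/25vw²)·f_1 from -⅗uvw² + 57/20uvw + ¾uv + 3/2uw³ - 31/4uw² - ¾u + ½v²w² - 3/2v²w + 3/2vw → 57/20uvw + ¾uv + 3/2uw³ - 31/4uw² - ¾u - 6/5v²w³ + ½v²w² - 3/2v²w - 18/25vw³ + 93/25vw² + 3/2vw
  leading term uvw: subtract (57/100vw)·f_1 from 57/20uvw + ¾uv + 3/2uw³ - 31/4uw² - ¾u - 6/5v²w³ + ½v²w² - 3/2v²w - 18/25vw³ + 93/25vw² + 3/2vw → ¾uv + 3/2uw³ - 31/4uw² - ¾u - 6/5v²w³ + 31/5v²w² - 3/2v²w - 18/25vw³ + 357/50vw² - 1617/100vw
  leading term uv: subtract (3/20v)·f_1 from ¾uv + 3/2uw³ - 31/4uw² - ¾u - 6/5v²w³ + 31/5v²w² - 3/2v²w - 18/25vw³ + 357/50vw² - 1617/100vw → 3/2uw³ - 31/4uw² - ¾u - 6/5v²w³ + 31/5v²w² - 18/25vw³ + 357/50vw² - 1527/100vw - 93/20v
  leading term uw³: subtract (3/10w³)·f_1 from 3/2uw³ - 31/4uw² - ¾u - 6/5v²w³ + 31/5v²w² - 18/25vw³ + 357/50vw² - 1527/100vw - 93/20v → -31/4uw² - ¾u - 6/5v²w³ + 31/5v²w² + 3vw⁴ - 18/25vw³ + 357/50vw² - 1527/100vw - 93/20v + 9/5w⁴ - 93/10w³
  leading term uw²: subtract (-31/20w²)·f_1 from -31/4uw² - ¾u - 6/5v²w³ + 31/5v²w² + 3vw⁴ - 18/25vw³ + 357/50vw² - 1527/100vw - 93/20v + 9/5w⁴ - 93/10w³ → -¾u - 6/5v²w³ + 31/5v²w² + 3vw⁴ - 811/50vw³ + 357/50vw² - 1527/100vw - 93/20v + 9/5w⁴ - 93/5w³ + 961/20w²
  leading term u: subtract (-3/20)·f_1 from -¾u - 6/5v²w³ + 31/5v²w² + 3vw⁴ - 811/50vw³ + 357/50vw² - 1527/100vw - 93/20v + 9/5w⁴ - 93/5w³ + 961/20w² → -6/5v²w³ + 31/5v²w² + 3vw⁴ - 811/50vw³ + 357/50vw² - 1677/100vw - 93/20v + 9/5w⁴ - 93/5w³ + 961/20w² - 9/10w + 93/20
  leading term v²w³: subtract (⅗w)·h_3 from -6/5v²w³ + 31/5v²w² + 3vw⁴ - 811/50vw³ + 357/50vw² - 1677/100vw - 93/20v + 9/5w⁴ - 93/5w³ + 961/20w² - 9/10w + 93/20 → 31/5v²w² - 31/2vw³ + 93/25vw² - 1767/100vw - 93/20v - 93/10w³ + 961/20w² + 93/20
  leading term v²w²: subtract (-31/10)·h_3 from 31/5v²w² - 31/2vw³ + 93/25vw² - 1767/100vw - 93/20v - 93/10w³ + 961/20w² + 93/20 → 0
  remainder 0.

Every S-polynomial of the final basis reduces to 0, so we have a Gröbner basis.
Inter-reduce: drop elements whose leading term is divisible by another's, tail-reduce, and make monic.
Reduced Gröbner basis: {u - 2vw - 6/5w + 31/5, v²w² - 5/2vw³ + ⅗vw² - 57/20vw - ¾v - 3/2w³ + 31/4w² + ¾}.
Label its elements g_1 = u - 2vw - 6/5w + 31/5, g_2 = v²w² - 5/2vw³ + ⅗vw² - 57/20vw - ¾v - 3/2w³ + 31/4w² + ¾.

Reduce p = 7u - 14vw - 42/5w + 252/5 modulo G:
  leading term u: subtract (7)·g_1 from 7u - 14vw - 42/5w + 252/5 → 7
  leading term 1: no divisor's leading term divides it; move 7 to the remainder.
  normal form = 7.
The normal form is nonzero, so p ∉ I. Since p minus its normal form lies in I, I + (p) = I + (r) where r = 7; decide whether this ideal is the whole ring.
Here r = 7 is a nonzero constant, hence a unit: 1 ∈ I + (p), the Gröbner basis of I + (p) is {1}, and the enlarged system has no common solution — adjoining p is inconsistent.

The remainder on division by a Gröbner basis is unique — it is the normal form.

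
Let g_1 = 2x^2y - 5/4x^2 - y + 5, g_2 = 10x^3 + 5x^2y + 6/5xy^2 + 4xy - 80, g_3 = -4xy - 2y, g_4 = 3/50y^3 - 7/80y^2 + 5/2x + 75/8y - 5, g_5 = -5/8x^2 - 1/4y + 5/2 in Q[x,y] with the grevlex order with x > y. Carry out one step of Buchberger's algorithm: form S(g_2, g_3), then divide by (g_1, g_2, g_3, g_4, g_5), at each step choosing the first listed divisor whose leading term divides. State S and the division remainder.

S(g_2, g_3) = 1/2x^2y^2 + 3/25xy^3 - 1/2x^2y + 2/5xy^2 - 8y; remainder on division = -3/80y^2 + 5/2x + 5/64y - 5.

lcm(LM(g_2), LM(g_3)) = x^3y.
S = (lcm/LT(g_2))·g_2 − (lcm/LT(g_3))·g_3 = 1/2x^2y^2 + 3/25xy^3 - 1/2x^2y + 2/5xy^2 - 8y.
Reduce S modulo (g_1, g_2, g_3, g_4, g_5) in that order:
  leading term x^2y^2: subtract (1/4y)·g_1 from 1/2x^2y^2 + 3/25xy^3 - 1/2x^2y + 2/5xy^2 - 8y → 3/25xy^3 - 3/16x^2y + 2/5xy^2 + 1/4y^2 - 37/4y
  leading term xy^3: subtract (-3/100y^2)·g_3 from 3/25xy^3 - 3/16x^2y + 2/5xy^2 + 1/4y^2 - 37/4y → -3/16x^2y + 2/5xy^2 - 3/50y^3 + 1/4y^2 - 37/4y
  leading term x^2y: subtract (-3/32)·g_1 from -3/16x^2y + 2/5xy^2 - 3/50y^3 + 1/4y^2 - 37/4y → 2/5xy^2 - 3/50y^3 - 15/128x^2 + 1/4y^2 - 299/32y + 15/32
  leading term xy^2: subtract (-1/10y)·g_3 from 2/5xy^2 - 3/50y^3 - 15/128x^2 + 1/4y^2 - 299/32y + 15/32 → -3/50y^3 - 15/128x^2 + 1/20y^2 - 299/32y + 15/32
  leading term y^3: subtract (-1)·g_4 from -3/50y^3 - 15/128x^2 + 1/20y^2 - 299/32y + 15/32 → -15/128x^2 - 3/80y^2 + 5/2x + 1/32y - 145/32
  leading term x^2: subtract (3/16)·g_5 from -15/128x^2 - 3/80y^2 + 5/2x + 1/32y - 145/32 → -3/80y^2 + 5/2x + 5/64y - 5
  leading term y^2: no divisor's leading term divides it; move -3/80y^2 to the remainder.
  leading term x: no divisor's leading term divides it; move 5/2x to the remainder.
  leading term y: no divisor's leading term divides it; move 5/64y to the remainder.
  leading term 1: no divisor's leading term divides it; move -5 to the remainder.
The remainder -3/80y^2 + 5/2x + 5/64y - 5 is nonzero, so it would be added as the next basis element.
This is the inner loop of Buchberger's algorithm — each nonzero remainder becomes a new basis element.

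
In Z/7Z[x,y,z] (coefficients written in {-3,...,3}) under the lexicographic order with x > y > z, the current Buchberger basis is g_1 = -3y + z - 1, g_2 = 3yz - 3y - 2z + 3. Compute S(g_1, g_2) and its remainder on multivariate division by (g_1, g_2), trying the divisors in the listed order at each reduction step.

S(g_1, g_2) = y + 2z^2 + z - 1; remainder on division = 2z^2 - z + 1.

lcm(LM(g_1), LM(g_2)) = yz.
S = (lcm/LT(g_1))·g_1 − (lcm/LT(g_2))·g_2 = y + 2z^2 + z - 1.
Reduce S modulo (g_1, g_2) in that order:
  leading term y: subtract (2)·g_1 from y + 2z^2 + z - 1 → 2z^2 - z + 1
  leading term z^2: no divisor's leading term divides it; move 2z^2 to the remainder.
  leading term z: no divisor's leading term divides it; move -z to the remainder.
  leading term 1: no divisor's leading term divides it; move 1 to the remainder.
The remainder 2z^2 - z + 1 is nonzero, so it would be added as the next basis element.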